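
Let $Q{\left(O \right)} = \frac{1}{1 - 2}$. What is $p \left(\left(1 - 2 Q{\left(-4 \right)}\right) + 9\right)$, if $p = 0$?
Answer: $0$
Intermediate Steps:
$Q{\left(O \right)} = -1$ ($Q{\left(O \right)} = \frac{1}{-1} = -1$)
$p \left(\left(1 - 2 Q{\left(-4 \right)}\right) + 9\right) = 0 \left(\left(1 - -2\right) + 9\right) = 0 \left(\left(1 + 2\right) + 9\right) = 0 \left(3 + 9\right) = 0 \cdot 12 = 0$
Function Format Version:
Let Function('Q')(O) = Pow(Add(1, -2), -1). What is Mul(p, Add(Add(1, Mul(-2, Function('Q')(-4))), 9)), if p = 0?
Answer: 0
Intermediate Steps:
Function('Q')(O) = -1 (Function('Q')(O) = Pow(-1, -1) = -1)
Mul(p, Add(Add(1, Mul(-2, Function('Q')(-4))), 9)) = Mul(0, Add(Add(1, Mul(-2, -1)), 9)) = Mul(0, Add(Add(1, 2), 9)) = Mul(0, Add(3, 9)) = Mul(0, 12) = 0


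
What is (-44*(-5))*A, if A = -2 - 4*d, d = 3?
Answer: -3080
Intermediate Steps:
A = -14 (A = -2 - 4*3 = -2 - 12 = -14)
(-44*(-5))*A = -44*(-5)*(-14) = 220*(-14) = -3080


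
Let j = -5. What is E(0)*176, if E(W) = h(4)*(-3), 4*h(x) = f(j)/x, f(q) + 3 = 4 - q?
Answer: -198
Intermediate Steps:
f(q) = 1 - q (f(q) = -3 + (4 - q) = 1 - q)
h(x) = 3/(2*x) (h(x) = ((1 - 1*(-5))/x)/4 = ((1 + 5)/x)/4 = (6/x)/4 = 3/(2*x))
E(W) = -9/8 (E(W) = ((3/2)/4)*(-3) = ((3/2)*(¼))*(-3) = (3/8)*(-3) = -9/8)
E(0)*176 = -9/8*176 = -198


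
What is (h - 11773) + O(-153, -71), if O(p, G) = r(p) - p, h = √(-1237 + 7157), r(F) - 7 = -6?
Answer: -11619 + 4*√370 ≈ -11542.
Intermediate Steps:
r(F) = 1 (r(F) = 7 - 6 = 1)
h = 4*√370 (h = √5920 = 4*√370 ≈ 76.942)
O(p, G) = 1 - p
(h - 11773) + O(-153, -71) = (4*√370 - 11773) + (1 - 1*(-153)) = (-11773 + 4*√370) + (1 + 153) = (-11773 + 4*√370) + 154 = -11619 + 4*√370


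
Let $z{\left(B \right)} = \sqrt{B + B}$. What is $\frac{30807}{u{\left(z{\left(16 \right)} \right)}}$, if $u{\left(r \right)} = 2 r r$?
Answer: $\frac{30807}{64} \approx 481.36$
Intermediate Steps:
$z{\left(B \right)} = \sqrt{2} \sqrt{B}$ ($z{\left(B \right)} = \sqrt{2 B} = \sqrt{2} \sqrt{B}$)
$u{\left(r \right)} = 2 r^{2}$
$\frac{30807}{u{\left(z{\left(16 \right)} \right)}} = \frac{30807}{2 \left(\sqrt{2} \sqrt{16}\right)^{2}} = \frac{30807}{2 \left(\sqrt{2} \cdot 4\right)^{2}} = \frac{30807}{2 \left(4 \sqrt{2}\right)^{2}} = \frac{30807}{2 \cdot 32} = \frac{30807}{64}$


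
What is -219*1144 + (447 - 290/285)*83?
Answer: -12170609/57 ≈ -2.1352e+5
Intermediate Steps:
-219*1144 + (447 - 290/285)*83 = -250536 + (447 - 290*1/285)*83 = -250536 + (447 - 58/57)*83 = -250536 + (25421/57)*83 = -250536 + 2109943/57 = -12170609/57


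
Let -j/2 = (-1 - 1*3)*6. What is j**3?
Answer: 110592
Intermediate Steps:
j = 48 (j = -2*(-1 - 1*3)*6 = -2*(-1 - 3)*6 = -(-8)*6 = -2*(-24) = 48)
j**3 = 48**3 = 110592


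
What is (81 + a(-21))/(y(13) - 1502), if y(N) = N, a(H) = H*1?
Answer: -60/1489 ≈ -0.040295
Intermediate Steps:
a(H) = H
(81 + a(-21))/(y(13) - 1502) = (81 - 21)/(13 - 1502) = 60/(-1489) = 60*(-1/1489) = -60/1489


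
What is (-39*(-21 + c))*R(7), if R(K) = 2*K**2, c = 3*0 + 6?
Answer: 57330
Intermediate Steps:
c = 6 (c = 0 + 6 = 6)
(-39*(-21 + c))*R(7) = (-39*(-21 + 6))*(2*7**2) = (-39*(-15))*(2*49) = 585*98 = 57330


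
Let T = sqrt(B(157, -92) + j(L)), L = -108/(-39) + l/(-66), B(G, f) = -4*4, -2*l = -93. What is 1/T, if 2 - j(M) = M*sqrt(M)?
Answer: -286*I*sqrt(2)/sqrt(2290288 + 1181*sqrt(168883)) ≈ -0.24277*I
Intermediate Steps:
l = 93/2 (l = -1/2*(-93) = 93/2 ≈ 46.500)
B(G, f) = -16
L = 1181/572 (L = -108/(-39) + (93/2)/(-66) = -108*(-1/39) + (93/2)*(-1/66) = 36/13 - 31/44 = 1181/572 ≈ 2.0647)
j(M) = 2 - M**(3/2) (j(M) = 2 - M*sqrt(M) = 2 - M**(3/2))
T = sqrt(-14 - 1181*sqrt(168883)/163592) (T = sqrt(-16 + (2 - (1181/572)**(3/2))) = sqrt(-16 + (2 - 1181*sqrt(168883)/163592)) = sqrt(-14 - 1181*sqrt(168883)/163592) ≈ 4.1191*I)
1/T = 1/(sqrt(-4580576 - 2362*sqrt(168883))/572) = 572/sqrt(-4580576 - 2362*sqrt(168883))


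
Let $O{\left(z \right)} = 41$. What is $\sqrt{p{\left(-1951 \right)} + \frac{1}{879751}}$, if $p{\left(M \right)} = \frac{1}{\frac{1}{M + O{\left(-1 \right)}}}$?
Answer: $\frac{i \sqrt{1478267079142159}}{879751} \approx 43.704 i$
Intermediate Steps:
$p{\left(M \right)} = 41 + M$ ($p{\left(M \right)} = \frac{1}{\frac{1}{M + 41}} = \frac{1}{\frac{1}{41 + M}} = 41 + M$)
$\sqrt{p{\left(-1951 \right)} + \frac{1}{879751}} = \sqrt{\left(41 - 1951\right) + \frac{1}{879751}} = \sqrt{-1910 + \frac{1}{879751}} = \sqrt{- \frac{1680324409}{879751}} = \frac{i \sqrt{1478267079142159}}{879751}$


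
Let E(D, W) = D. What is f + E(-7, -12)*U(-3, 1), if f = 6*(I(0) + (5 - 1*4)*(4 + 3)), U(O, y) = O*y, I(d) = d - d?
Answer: 63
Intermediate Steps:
I(d) = 0
f = 42 (f = 6*(0 + (5 - 1*4)*(4 + 3)) = 6*(0 + (5 - 4)*7) = 6*(0 + 1*7) = 6*(0 + 7) = 6*7 = 42)
f + E(-7, -12)*U(-3, 1) = 42 - (-21) = 42 - 7*(-3) = 42 + 21 = 63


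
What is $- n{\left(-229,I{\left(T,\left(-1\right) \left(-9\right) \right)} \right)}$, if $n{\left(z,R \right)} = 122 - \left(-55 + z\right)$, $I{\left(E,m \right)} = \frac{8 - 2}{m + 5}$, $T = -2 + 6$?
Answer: $-406$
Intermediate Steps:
$T = 4$
$I{\left(E,m \right)} = \frac{6}{5 + m}$
$n{\left(z,R \right)} = 177 - z$ ($n{\left(z,R \right)} = 122 - \left(-55 + z\right) = 177 - z$)
$- n{\left(-229,I{\left(T,\left(-1\right) \left(-9\right) \right)} \right)} = - (177 - -229) = - (177 + 229) = \left(-1\right) 406 = -406$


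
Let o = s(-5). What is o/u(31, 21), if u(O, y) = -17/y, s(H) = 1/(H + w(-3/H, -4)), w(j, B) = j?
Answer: 105/374 ≈ 0.28075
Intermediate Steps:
s(H) = 1/(H - 3/H)
o = -5/22 (o = -5/(-3 + (-5)²) = -5/(-3 + 25) = -5/22 ≈ -0.22727)
o/u(31, 21) = -5/(22*((-17/21))) = -5/(22*((-17*1/21))) = -5/(22*(-17/21)) = -5/22*(-21/17) = 105/374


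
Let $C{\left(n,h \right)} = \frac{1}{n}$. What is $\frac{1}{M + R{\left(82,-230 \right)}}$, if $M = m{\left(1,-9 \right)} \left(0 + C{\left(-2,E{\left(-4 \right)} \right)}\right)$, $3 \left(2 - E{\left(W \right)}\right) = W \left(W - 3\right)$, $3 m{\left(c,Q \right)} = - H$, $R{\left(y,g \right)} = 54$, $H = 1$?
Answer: $\frac{6}{325} \approx 0.018462$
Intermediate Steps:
$m{\left(c,Q \right)} = - \frac{1}{3}$ ($m{\left(c,Q \right)} = \frac{\left(-1\right) 1}{3} = \frac{1}{3} \left(-1\right) = - \frac{1}{3}$)
$E{\left(W \right)} = 2 - \frac{W \left(-3 + W\right)}{3}$ ($E{\left(W \right)} = 2 - \frac{W \left(W - 3\right)}{3} = 2 - \frac{W \left(-3 + W\right)}{3}$)
$M = \frac{1}{6}$ ($M = - \frac{0 + \frac{1}{-2}}{3} = - \frac{0 - \frac{1}{2}}{3} = \left(- \frac{1}{3}\right) \left(- \frac{1}{2}\right) = \frac{1}{6} \approx 0.16667$)
$\frac{1}{M + R{\left(82,-230 \right)}} = \frac{1}{\frac{1}{6} + 54} = \frac{1}{\frac{325}{6}} = \frac{6}{325}$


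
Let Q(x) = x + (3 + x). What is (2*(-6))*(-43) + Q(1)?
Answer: 521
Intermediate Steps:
Q(x) = 3 + 2*x
(2*(-6))*(-43) + Q(1) = (2*(-6))*(-43) + (3 + 2*1) = -12*(-43) + (3 + 2) = 516 + 5 = 521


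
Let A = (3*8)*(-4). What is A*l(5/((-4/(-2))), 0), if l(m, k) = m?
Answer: -240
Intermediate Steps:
A = -96 (A = 24*(-4) = -96)
A*l(5/((-4/(-2))), 0) = -480/((-4/(-2))) = -480/((-4*(-1/2))) = -480/2 = -96*5/2 = -240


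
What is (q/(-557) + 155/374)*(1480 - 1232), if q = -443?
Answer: 31250108/104159 ≈ 300.02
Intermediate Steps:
(q/(-557) + 155/374)*(1480 - 1232) = (-443/(-557) + 155/374)*(1480 - 1232) = (-443*(-1/557) + 155*(1/374))*248 = (443/557 + 155/374)*248 = (252017/208318)*248 = 31250108/104159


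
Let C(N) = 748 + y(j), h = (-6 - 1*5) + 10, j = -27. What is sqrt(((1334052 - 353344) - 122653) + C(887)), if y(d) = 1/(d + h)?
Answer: sqrt(168325381)/14 ≈ 926.72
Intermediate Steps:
h = -1 (h = (-6 - 5) + 10 = -11 + 10 = -1)
y(d) = 1/(-1 + d) (y(d) = 1/(d - 1) = 1/(-1 + d))
C(N) = 20943/28 (C(N) = 748 + 1/(-1 - 27) = 748 + 1/(-28) = 748 - 1/28 = 20943/28)
sqrt(((1334052 - 353344) - 122653) + C(887)) = sqrt(((1334052 - 353344) - 122653) + 20943/28) = sqrt((980708 - 122653) + 20943/28) = sqrt(858055 + 20943/28) = sqrt(24046483/28) = sqrt(168325381)/14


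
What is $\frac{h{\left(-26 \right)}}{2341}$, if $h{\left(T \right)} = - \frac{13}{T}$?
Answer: $\frac{1}{4682} \approx 0.00021358$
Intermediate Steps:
$\frac{h{\left(-26 \right)}}{2341} = \frac{\left(-13\right) \frac{1}{-26}}{2341} = \left(-13\right) \left(- \frac{1}{26}\right) \frac{1}{2341} = \frac{1}{2} \cdot \frac{1}{2341} = \frac{1}{4682}$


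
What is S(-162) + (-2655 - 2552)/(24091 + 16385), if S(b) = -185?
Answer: -7493267/40476 ≈ -185.13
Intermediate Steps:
S(-162) + (-2655 - 2552)/(24091 + 16385) = -185 + (-2655 - 2552)/(24091 + 16385) = -185 - 5207/40476 = -7493267/40476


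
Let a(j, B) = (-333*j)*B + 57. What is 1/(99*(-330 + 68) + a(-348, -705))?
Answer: -1/81724101 ≈ -1.2236e-8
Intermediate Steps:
a(j, B) = 57 - 333*B*j (a(j, B) = -333*B*j + 57 = 57 - 333*B*j)
1/(99*(-330 + 68) + a(-348, -705)) = 1/(99*(-330 + 68) + (57 - 333*(-705)*(-348))) = 1/(99*(-262) + (57 - 81698220)) = 1/(-25938 - 81698163) = 1/(-81724101) = -1/81724101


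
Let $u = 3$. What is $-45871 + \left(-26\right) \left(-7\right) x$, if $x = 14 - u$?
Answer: $-43869$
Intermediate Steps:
$x = 11$ ($x = 14 - 3 = 11$)
$-45871 + \left(-26\right) \left(-7\right) x = -45871 + \left(-26\right) \left(-7\right) 11 = -45871 + 182 \cdot 11 = -45871 + 2002 = -43869$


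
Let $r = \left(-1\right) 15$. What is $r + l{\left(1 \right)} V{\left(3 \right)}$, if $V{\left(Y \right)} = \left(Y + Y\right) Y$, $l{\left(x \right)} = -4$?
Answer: $-87$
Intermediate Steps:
$r = -15$
$V{\left(Y \right)} = 2 Y^{2}$ ($V{\left(Y \right)} = 2 Y Y = 2 Y^{2}$)
$r + l{\left(1 \right)} V{\left(3 \right)} = -15 - 4 \cdot 2 \cdot 3^{2} = -15 - 4 \cdot 2 \cdot 9 = -15 - 72 = -87$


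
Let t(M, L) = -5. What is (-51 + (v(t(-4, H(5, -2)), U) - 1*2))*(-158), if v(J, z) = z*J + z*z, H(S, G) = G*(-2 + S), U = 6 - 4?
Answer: 9322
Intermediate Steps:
U = 2
v(J, z) = z² + J*z (v(J, z) = J*z + z² = z² + J*z)
(-51 + (v(t(-4, H(5, -2)), U) - 1*2))*(-158) = (-51 + (2*(-5 + 2) - 1*2))*(-158) = (-51 + (2*(-3) - 2))*(-158) = (-51 + (-6 - 2))*(-158) = (-51 - 8)*(-158) = -59*(-158) = 9322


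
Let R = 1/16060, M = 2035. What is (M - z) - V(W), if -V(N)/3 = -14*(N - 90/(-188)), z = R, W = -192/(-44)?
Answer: 1382544033/754820 ≈ 1831.6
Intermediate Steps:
W = 48/11 (W = -192*(-1/44) = 48/11 ≈ 4.3636)
R = 1/16060 ≈ 6.2266e-5
z = 1/16060 ≈ 6.2266e-5
V(N) = 945/47 + 42*N (V(N) = -(-42)*(N - 90/(-188)) = -(-42)*(N - 90*(-1/188)) = -(-42)*(N + 45/94) = -(-42)*(45/94 + N) = -3*(-315/47 - 14*N) = 945/47 + 42*N)
(M - z) - V(W) = (2035 - 1*1/16060) - (945/47 + 42*(48/11)) = (2035 - 1/16060) - (945/47 + 2016/11) = 32682099/16060 - 1*105147/517 = 32682099/16060 - 105147/517 = 1382544033/754820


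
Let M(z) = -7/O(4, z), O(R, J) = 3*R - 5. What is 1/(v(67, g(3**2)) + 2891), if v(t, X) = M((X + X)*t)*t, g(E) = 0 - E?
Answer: 1/2824 ≈ 0.00035411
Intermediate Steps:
O(R, J) = -5 + 3*R
M(z) = -1 (M(z) = -7/(-5 + 3*4) = -7/(-5 + 12) = -7/7 = -7*1/7 = -1)
g(E) = -E
v(t, X) = -t
1/(v(67, g(3**2)) + 2891) = 1/(-1*67 + 2891) = 1/(-67 + 2891) = 1/2824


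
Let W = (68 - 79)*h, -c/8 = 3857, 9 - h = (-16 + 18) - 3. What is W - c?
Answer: 30746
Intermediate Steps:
h = 10 (h = 9 - ((-16 + 18) - 3) = 9 - (2 - 3) = 9 - 1*(-1) = 9 + 1 = 10)
c = -30856 (c = -8*3857 = -30856)
W = -110 (W = (68 - 79)*10 = -11*10 = -110)
W - c = -110 - 1*(-30856) = -110 + 30856 = 30746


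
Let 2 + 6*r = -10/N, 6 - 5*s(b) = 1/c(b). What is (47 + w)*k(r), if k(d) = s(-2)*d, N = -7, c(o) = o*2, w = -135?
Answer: 220/21 ≈ 10.476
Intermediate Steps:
c(o) = 2*o
s(b) = 6/5 - 1/(10*b) (s(b) = 6/5 - 1/(2*b)/5 = 6/5 - 1/(10*b))
r = -2/21 (r = -⅓ + (-10/(-7))/6 = -⅓ + (-10*(-⅐))/6 = -⅓ + (⅙)*(10/7) = -⅓ + 5/21 = -2/21 ≈ -0.095238)
k(d) = 5*d/4 (k(d) = ((⅒)*(-1 + 12*(-2))/(-2))*d = ((⅒)*(-½)*(-1 - 24))*d = ((⅒)*(-½)*(-25))*d = 5*d/4)
(47 + w)*k(r) = (47 - 135)*((5/4)*(-2/21)) = -88*(-5/42) = 220/21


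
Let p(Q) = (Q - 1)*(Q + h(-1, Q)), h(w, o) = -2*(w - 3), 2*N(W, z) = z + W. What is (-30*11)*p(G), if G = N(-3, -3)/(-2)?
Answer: -3135/2 ≈ -1567.5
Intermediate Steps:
N(W, z) = W/2 + z/2 (N(W, z) = (z + W)/2 = (W + z)/2 = W/2 + z/2)
G = 3/2 (G = ((½)*(-3) + (½)*(-3))/(-2) = (-3/2 - 3/2)*(-½) = -3*(-½) = 3/2 ≈ 1.5000)
h(w, o) = 6 - 2*w (h(w, o) = -2*(-3 + w) = 6 - 2*w)
p(Q) = (-1 + Q)*(8 + Q) (p(Q) = (Q - 1)*(Q + (6 - 2*(-1))) = (-1 + Q)*(Q + (6 + 2)) = (-1 + Q)*(Q + 8) = (-1 + Q)*(8 + Q))
(-30*11)*p(G) = (-30*11)*(-8 + (3/2)² + 7*(3/2)) = -330*(-8 + 9/4 + 21/2) = -330*19/4 = -3135/2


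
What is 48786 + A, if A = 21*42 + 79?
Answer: 49747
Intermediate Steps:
A = 961 (A = 882 + 79 = 961)
48786 + A = 48786 + 961 = 49747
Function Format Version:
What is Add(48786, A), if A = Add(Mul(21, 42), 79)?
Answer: 49747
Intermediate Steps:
A = 961 (A = Add(882, 79) = 961)
Add(48786, A) = Add(48786, 961) = 49747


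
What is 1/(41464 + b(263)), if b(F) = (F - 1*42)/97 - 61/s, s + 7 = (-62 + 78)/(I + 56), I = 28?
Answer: 13871/575303004 ≈ 2.4111e-5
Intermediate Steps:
s = -143/21 (s = -7 + (-62 + 78)/(28 + 56) = -7 + 16/84 = -7 + 16*(1/84) = -7 + 4/21 = -143/21 ≈ -6.8095)
b(F) = 118251/13871 + F/97 (b(F) = (F - 1*42)/97 - 61/(-143/21) = (F - 42)*(1/97) - 61*(-21/143) = (-42 + F)*(1/97) + 1281/143 = (-42/97 + F/97) + 1281/143 = 118251/13871 + F/97)
1/(41464 + b(263)) = 1/(41464 + (118251/13871 + (1/97)*263)) = 1/(41464 + (118251/13871 + 263/97)) = 1/(41464 + 155860/13871) = 1/(575303004/13871) = 13871/575303004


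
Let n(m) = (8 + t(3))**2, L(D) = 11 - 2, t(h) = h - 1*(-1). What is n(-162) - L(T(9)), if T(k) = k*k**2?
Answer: 135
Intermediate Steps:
t(h) = 1 + h (t(h) = h + 1 = 1 + h)
T(k) = k**3
L(D) = 9
n(m) = 144 (n(m) = (8 + (1 + 3))**2 = (8 + 4)**2 = 12**2 = 144)
n(-162) - L(T(9)) = 144 - 1*9 = 144 - 9 = 135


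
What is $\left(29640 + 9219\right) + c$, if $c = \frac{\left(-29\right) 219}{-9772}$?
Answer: $\frac{379736499}{9772} \approx 38860.0$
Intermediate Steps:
$c = \frac{6351}{9772}$ ($c = \left(-6351\right) \left(- \frac{1}{9772}\right) = \frac{6351}{9772} \approx 0.64992$)
$\left(29640 + 9219\right) + c = \left(29640 + 9219\right) + \frac{6351}{9772} = 38859 + \frac{6351}{9772} = \frac{379736499}{9772}$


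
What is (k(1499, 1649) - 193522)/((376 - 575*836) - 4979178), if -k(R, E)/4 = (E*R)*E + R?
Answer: 8152264357/2729751 ≈ 2986.4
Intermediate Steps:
k(R, E) = -4*R - 4*R*E**2 (k(R, E) = -4*((E*R)*E + R) = -4*(R*E**2 + R) = -4*(R + R*E**2) = -4*R - 4*R*E**2)
(k(1499, 1649) - 193522)/((376 - 575*836) - 4979178) = (-4*1499*(1 + 1649**2) - 193522)/((376 - 575*836) - 4979178) = (-4*1499*(1 + 2719201) - 193522)/((376 - 480700) - 4979178) = (-4*1499*2719202 - 193522)/(-480324 - 4979178) = (-16304335192 - 193522)/(-5459502) = -16304528714*(-1/5459502) = 8152264357/2729751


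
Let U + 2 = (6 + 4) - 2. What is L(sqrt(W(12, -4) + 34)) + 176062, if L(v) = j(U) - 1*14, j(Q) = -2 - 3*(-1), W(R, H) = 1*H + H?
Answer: 176049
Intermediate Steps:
W(R, H) = 2*H (W(R, H) = H + H = 2*H)
U = 6 (U = -2 + ((6 + 4) - 2) = -2 + (10 - 2) = -2 + 8 = 6)
j(Q) = 1 (j(Q) = -2 + 3 = 1)
L(v) = -13 (L(v) = 1 - 1*14 = 1 - 14 = -13)
L(sqrt(W(12, -4) + 34)) + 176062 = -13 + 176062 = 176049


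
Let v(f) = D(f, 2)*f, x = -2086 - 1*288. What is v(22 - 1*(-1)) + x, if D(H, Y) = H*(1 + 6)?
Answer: 1329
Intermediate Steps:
D(H, Y) = 7*H (D(H, Y) = H*7 = 7*H)
x = -2374 (x = -2086 - 288 = -2374)
v(f) = 7*f**2 (v(f) = (7*f)*f = 7*f**2)
v(22 - 1*(-1)) + x = 7*(22 - 1*(-1))**2 - 2374 = 7*(22 + 1)**2 - 2374 = 7*23**2 - 2374 = 7*529 - 2374 = 3703 - 2374 = 1329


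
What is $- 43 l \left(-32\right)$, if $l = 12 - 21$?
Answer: $-12384$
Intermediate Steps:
$l = -9$
$- 43 l \left(-32\right) = \left(-43\right) \left(-9\right) \left(-32\right) = 387 \left(-32\right) = -12384$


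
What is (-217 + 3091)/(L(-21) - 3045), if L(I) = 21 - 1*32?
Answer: -1437/1528 ≈ -0.94044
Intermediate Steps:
L(I) = -11 (L(I) = 21 - 32 = -11)
(-217 + 3091)/(L(-21) - 3045) = (-217 + 3091)/(-11 - 3045) = 2874/(-3056) = 2874*(-1/3056) = -1437/1528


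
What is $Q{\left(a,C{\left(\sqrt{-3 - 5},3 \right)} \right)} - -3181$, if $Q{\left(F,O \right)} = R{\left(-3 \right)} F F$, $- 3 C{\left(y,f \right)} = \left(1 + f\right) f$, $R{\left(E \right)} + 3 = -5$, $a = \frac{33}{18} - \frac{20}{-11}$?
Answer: $\frac{3347947}{1089} \approx 3074.3$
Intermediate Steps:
$a = \frac{241}{66}$ ($a = 33 \cdot \frac{1}{18} - - \frac{20}{11} = \frac{11}{6} + \frac{20}{11} = \frac{241}{66} \approx 3.6515$)
$R{\left(E \right)} = -8$ ($R{\left(E \right)} = -3 - 5 = -8$)
$C{\left(y,f \right)} = - \frac{f \left(1 + f\right)}{3}$ ($C{\left(y,f \right)} = - \frac{\left(1 + f\right) f}{3} = - \frac{f \left(1 + f\right)}{3}$)
$Q{\left(F,O \right)} = - 8 F^{2}$ ($Q{\left(F,O \right)} = - 8 F F = - 8 F^{2}$)
$Q{\left(a,C{\left(\sqrt{-3 - 5},3 \right)} \right)} - -3181 = - 8 \left(\frac{241}{66}\right)^{2} - -3181 = \left(-8\right) \frac{58081}{4356} + 3181 = - \frac{116162}{1089} + 3181 = \frac{3347947}{1089}$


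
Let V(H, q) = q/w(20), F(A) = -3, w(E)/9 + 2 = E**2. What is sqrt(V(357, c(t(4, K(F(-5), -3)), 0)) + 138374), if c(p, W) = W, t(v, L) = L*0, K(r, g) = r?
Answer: sqrt(138374) ≈ 371.99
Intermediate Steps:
w(E) = -18 + 9*E**2
t(v, L) = 0
V(H, q) = q/3582 (V(H, q) = q/(-18 + 9*20**2) = q/(-18 + 9*400) = q/(-18 + 3600) = q/3582)
sqrt(V(357, c(t(4, K(F(-5), -3)), 0)) + 138374) = sqrt((1/3582)*0 + 138374) = sqrt(0 + 138374) = sqrt(138374)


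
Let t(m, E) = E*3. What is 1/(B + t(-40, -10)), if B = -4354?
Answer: -1/4384 ≈ -0.00022810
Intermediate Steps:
t(m, E) = 3*E
1/(B + t(-40, -10)) = 1/(-4354 + 3*(-10)) = 1/(-4354 - 30) = 1/(-4384) = -1/4384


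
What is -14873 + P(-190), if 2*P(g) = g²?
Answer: 3177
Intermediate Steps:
P(g) = g²/2
-14873 + P(-190) = -14873 + (½)*(-190)² = -14873 + (½)*36100 = -14873 + 18050 = 3177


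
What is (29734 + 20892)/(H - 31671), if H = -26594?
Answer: -50626/58265 ≈ -0.86889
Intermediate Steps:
(29734 + 20892)/(H - 31671) = (29734 + 20892)/(-26594 - 31671) = 50626/(-58265) = 50626*(-1/58265) = -50626/58265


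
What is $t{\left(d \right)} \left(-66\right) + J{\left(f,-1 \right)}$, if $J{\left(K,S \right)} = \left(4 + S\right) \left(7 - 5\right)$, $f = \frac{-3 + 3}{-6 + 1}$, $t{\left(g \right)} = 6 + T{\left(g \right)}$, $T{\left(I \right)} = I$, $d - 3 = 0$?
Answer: $-588$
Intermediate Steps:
$d = 3$ ($d = 3 + 0 = 3$)
$t{\left(g \right)} = 6 + g$
$f = 0$ ($f = \frac{0}{-5} = 0 \left(- \frac{1}{5}\right) = 0$)
$J{\left(K,S \right)} = 8 + 2 S$ ($J{\left(K,S \right)} = \left(4 + S\right) 2 = 8 + 2 S$)
$t{\left(d \right)} \left(-66\right) + J{\left(f,-1 \right)} = \left(6 + 3\right) \left(-66\right) + \left(8 + 2 \left(-1\right)\right) = 9 \left(-66\right) + \left(8 - 2\right) = -594 + 6 = -588$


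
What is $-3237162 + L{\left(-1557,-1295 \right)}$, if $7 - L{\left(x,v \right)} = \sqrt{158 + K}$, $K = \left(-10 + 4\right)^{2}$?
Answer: $-3237155 - \sqrt{194} \approx -3.2372 \cdot 10^{6}$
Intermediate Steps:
$K = 36$ ($K = \left(-6\right)^{2} = 36$)
$L{\left(x,v \right)} = 7 - \sqrt{194}$ ($L{\left(x,v \right)} = 7 - \sqrt{158 + 36} = 7 - \sqrt{194}$)
$-3237162 + L{\left(-1557,-1295 \right)} = -3237162 + \left(7 - \sqrt{194}\right) = -3237155 - \sqrt{194}$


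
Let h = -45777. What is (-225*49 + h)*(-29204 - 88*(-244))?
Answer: 439193064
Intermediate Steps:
(-225*49 + h)*(-29204 - 88*(-244)) = (-225*49 - 45777)*(-29204 - 88*(-244)) = (-11025 - 45777)*(-29204 + 21472) = -56802*(-7732) = 439193064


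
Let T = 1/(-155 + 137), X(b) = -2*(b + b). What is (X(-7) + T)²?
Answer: 253009/324 ≈ 780.89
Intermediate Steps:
X(b) = -4*b
T = -1/18 (T = 1/(-18) = -1/18 ≈ -0.055556)
(X(-7) + T)² = (-4*(-7) - 1/18)² = (28 - 1/18)² = (503/18)² = 253009/324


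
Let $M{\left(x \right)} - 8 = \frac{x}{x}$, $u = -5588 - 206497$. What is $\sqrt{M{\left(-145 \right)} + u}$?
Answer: $6 i \sqrt{5891} \approx 460.52 i$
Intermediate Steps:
$u = -212085$ ($u = -5588 - 206497 = -212085$)
$M{\left(x \right)} = 9$ ($M{\left(x \right)} = 8 + \frac{x}{x} = 8 + 1 = 9$)
$\sqrt{M{\left(-145 \right)} + u} = \sqrt{9 - 212085} = \sqrt{-212076} = 6 i \sqrt{5891}$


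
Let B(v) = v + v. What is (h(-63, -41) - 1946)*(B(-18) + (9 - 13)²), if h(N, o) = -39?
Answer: 39700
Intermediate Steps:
B(v) = 2*v
(h(-63, -41) - 1946)*(B(-18) + (9 - 13)²) = (-39 - 1946)*(2*(-18) + (9 - 13)²) = -1985*(-36 + (-4)²) = -1985*(-36 + 16) = -1985*(-20) = 39700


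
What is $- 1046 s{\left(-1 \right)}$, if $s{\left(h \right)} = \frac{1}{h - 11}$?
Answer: $\frac{523}{6} \approx 87.167$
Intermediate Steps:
$s{\left(h \right)} = \frac{1}{-11 + h}$
$- 1046 s{\left(-1 \right)} = - \frac{1046}{-11 - 1} = - \frac{1046}{-12} = \left(-1046\right) \left(- \frac{1}{12}\right) = \frac{523}{6}$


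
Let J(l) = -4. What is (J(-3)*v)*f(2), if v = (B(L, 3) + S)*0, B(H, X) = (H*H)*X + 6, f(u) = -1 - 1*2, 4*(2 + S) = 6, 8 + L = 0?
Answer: 0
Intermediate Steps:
L = -8 (L = -8 + 0 = -8)
S = -½ (S = -2 + (¼)*6 = -2 + 3/2 = -½ ≈ -0.50000)
f(u) = -3 (f(u) = -1 - 2 = -3)
B(H, X) = 6 + X*H² (B(H, X) = H²*X + 6 = X*H² + 6 = 6 + X*H²)
v = 0 (v = ((6 + 3*(-8)²) - ½)*0 = ((6 + 3*64) - ½)*0 = ((6 + 192) - ½)*0 = (198 - ½)*0 = (395/2)*0 = 0)
(J(-3)*v)*f(2) = -4*0*(-3) = 0*(-3) = 0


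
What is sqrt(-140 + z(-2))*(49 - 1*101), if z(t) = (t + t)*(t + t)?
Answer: -104*I*sqrt(31) ≈ -579.05*I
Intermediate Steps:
z(t) = 4*t**2 (z(t) = (2*t)*(2*t) = 4*t**2)
sqrt(-140 + z(-2))*(49 - 1*101) = sqrt(-140 + 4*(-2)**2)*(49 - 1*101) = sqrt(-140 + 4*4)*(49 - 101) = sqrt(-140 + 16)*(-52) = sqrt(-124)*(-52) = (2*I*sqrt(31))*(-52) = -104*I*sqrt(31)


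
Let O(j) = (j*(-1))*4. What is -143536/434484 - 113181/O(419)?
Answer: 12233691817/182048796 ≈ 67.200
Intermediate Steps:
O(j) = -4*j (O(j) = -j*4 = -4*j)
-143536/434484 - 113181/O(419) = -143536/434484 - 113181/((-4*419)) = -143536*1/434484 - 113181/(-1676) = -35884/108621 - 113181*(-1/1676) = -35884/108621 + 113181/1676 = 12233691817/182048796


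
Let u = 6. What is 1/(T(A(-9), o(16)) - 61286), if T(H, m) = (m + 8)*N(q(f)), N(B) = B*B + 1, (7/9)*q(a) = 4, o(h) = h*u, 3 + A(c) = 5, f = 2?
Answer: -49/2863134 ≈ -1.7114e-5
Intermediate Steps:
A(c) = 2 (A(c) = -3 + 5 = 2)
o(h) = 6*h (o(h) = h*6 = 6*h)
q(a) = 36/7 (q(a) = (9/7)*4 = 36/7)
N(B) = 1 + B² (N(B) = B² + 1 = 1 + B²)
T(H, m) = 10760/49 + 1345*m/49 (T(H, m) = (m + 8)*(1 + (36/7)²) = (8 + m)*(1 + 1296/49) = (8 + m)*(1345/49) = 10760/49 + 1345*m/49)
1/(T(A(-9), o(16)) - 61286) = 1/((10760/49 + 1345*(6*16)/49) - 61286) = 1/((10760/49 + (1345/49)*96) - 61286) = 1/((10760/49 + 129120/49) - 61286) = 1/(139880/49 - 61286) = 1/(-2863134/49) = -49/2863134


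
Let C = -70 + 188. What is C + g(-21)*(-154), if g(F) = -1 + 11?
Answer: -1422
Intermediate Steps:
C = 118
g(F) = 10
C + g(-21)*(-154) = 118 + 10*(-154) = 118 - 1540 = -1422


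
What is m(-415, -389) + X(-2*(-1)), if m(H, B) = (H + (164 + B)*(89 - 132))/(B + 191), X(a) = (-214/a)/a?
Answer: -19853/198 ≈ -100.27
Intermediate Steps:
X(a) = -214/a²
m(H, B) = (-7052 + H - 43*B)/(191 + B) (m(H, B) = (H + (164 + B)*(-43))/(191 + B) = (H + (-7052 - 43*B))/(191 + B) = (-7052 + H - 43*B)/(191 + B))
m(-415, -389) + X(-2*(-1)) = (-7052 - 415 - 43*(-389))/(191 - 389) - 214/(-2*(-1))² = (-7052 - 415 + 16727)/(-198) - 214/2² = -1/198*9260 - 214*¼ = -4630/99 - 107/2 = -19853/198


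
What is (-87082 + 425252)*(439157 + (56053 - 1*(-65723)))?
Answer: 189690712610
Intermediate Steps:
(-87082 + 425252)*(439157 + (56053 - 1*(-65723))) = 338170*(439157 + (56053 + 65723)) = 338170*(439157 + 121776) = 338170*560933 = 189690712610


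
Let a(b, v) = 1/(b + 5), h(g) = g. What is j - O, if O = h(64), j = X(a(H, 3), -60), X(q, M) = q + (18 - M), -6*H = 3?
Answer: 128/9 ≈ 14.222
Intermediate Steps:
H = -½ (H = -⅙*3 = -½ ≈ -0.50000)
a(b, v) = 1/(5 + b)
X(q, M) = 18 + q - M
j = 704/9 (j = 18 + 1/(5 - ½) - 1*(-60) = 18 + 1/(9/2) + 60 = 18 + 2/9 + 60 = 704/9 ≈ 78.222)
O = 64
j - O = 704/9 - 1*64 = 704/9 - 64 = 128/9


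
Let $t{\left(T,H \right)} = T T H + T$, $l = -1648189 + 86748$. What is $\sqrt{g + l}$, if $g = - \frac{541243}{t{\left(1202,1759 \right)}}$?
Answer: $\frac{i \sqrt{2246600927510638848942}}{37931514} \approx 1249.6 i$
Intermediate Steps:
$l = -1561441$
$t{\left(T,H \right)} = T + H T^{2}$ ($t{\left(T,H \right)} = T^{2} H + T = H T^{2} + T = T + H T^{2}$)
$g = - \frac{541243}{2541411438}$ ($g = - \frac{541243}{1202 \left(1 + 1759 \cdot 1202\right)} = - \frac{541243}{1202 \left(1 + 2114318\right)} = - \frac{541243}{1202 \cdot 2114319} = - \frac{541243}{2541411438} \approx -0.00021297$)
$\sqrt{g + l} = \sqrt{- \frac{541243}{2541411438} - 1561441} = \sqrt{- \frac{3968264017703401}{2541411438}} = \frac{i \sqrt{2246600927510638848942}}{37931514}$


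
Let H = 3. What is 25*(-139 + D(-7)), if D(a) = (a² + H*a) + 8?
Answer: -2575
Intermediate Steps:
D(a) = 8 + a² + 3*a (D(a) = (a² + 3*a) + 8 = 8 + a² + 3*a)
25*(-139 + D(-7)) = 25*(-139 + (8 + (-7)² + 3*(-7))) = 25*(-139 + (8 + 49 - 21)) = 25*(-139 + 36) = 25*(-103) = -2575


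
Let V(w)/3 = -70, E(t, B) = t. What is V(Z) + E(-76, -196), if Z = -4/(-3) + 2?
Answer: -286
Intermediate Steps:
Z = 10/3 (Z = -4*(-1/3) + 2 = 4/3 + 2 = 10/3 ≈ 3.3333)
V(w) = -210 (V(w) = 3*(-70) = -210)
V(Z) + E(-76, -196) = -210 - 76 = -286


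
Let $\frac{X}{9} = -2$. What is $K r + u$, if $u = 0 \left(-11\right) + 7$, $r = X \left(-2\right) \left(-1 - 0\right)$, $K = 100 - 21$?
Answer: $-2837$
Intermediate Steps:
$X = -18$ ($X = 9 \left(-2\right) = -18$)
$K = 79$ ($K = 100 - 21 = 79$)
$r = -36$ ($r = \left(-18\right) \left(-2\right) \left(-1 - 0\right) = 36 \left(-1 + 0\right) = 36 \left(-1\right) = -36$)
$u = 7$ ($u = 0 + 7 = 7$)
$K r + u = 79 \left(-36\right) + 7 = -2844 + 7 = -2837$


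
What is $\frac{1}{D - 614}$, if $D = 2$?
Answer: $- \frac{1}{612} \approx -0.001634$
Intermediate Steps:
$\frac{1}{D - 614} = \frac{1}{2 - 614} = \frac{1}{-612} = - \frac{1}{612}$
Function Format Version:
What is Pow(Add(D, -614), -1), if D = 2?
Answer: Rational(-1, 612) ≈ -0.0016340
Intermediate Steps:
Pow(Add(D, -614), -1) = Pow(Add(2, -614), -1) = Pow(-612, -1) = Rational(-1, 612)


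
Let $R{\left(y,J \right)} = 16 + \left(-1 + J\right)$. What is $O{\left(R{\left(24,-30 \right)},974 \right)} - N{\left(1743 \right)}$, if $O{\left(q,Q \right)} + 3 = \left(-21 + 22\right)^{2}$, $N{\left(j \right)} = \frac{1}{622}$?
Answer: $- \frac{1245}{622} \approx -2.0016$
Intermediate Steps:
$N{\left(j \right)} = \frac{1}{622}$
$R{\left(y,J \right)} = 15 + J$
$O{\left(q,Q \right)} = -2$ ($O{\left(q,Q \right)} = -3 + \left(-21 + 22\right)^{2} = -3 + 1^{2} = -3 + 1 = -2$)
$O{\left(R{\left(24,-30 \right)},974 \right)} - N{\left(1743 \right)} = -2 - \frac{1}{622} = - \frac{1245}{622}$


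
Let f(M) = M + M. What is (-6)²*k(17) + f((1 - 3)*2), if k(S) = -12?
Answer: -440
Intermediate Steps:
f(M) = 2*M
(-6)²*k(17) + f((1 - 3)*2) = (-6)²*(-12) + 2*((1 - 3)*2) = 36*(-12) + 2*(-2*2) = -432 + 2*(-4) = -432 - 8 = -440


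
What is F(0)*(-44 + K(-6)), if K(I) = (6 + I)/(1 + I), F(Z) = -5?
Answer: 220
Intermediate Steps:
K(I) = (6 + I)/(1 + I)
F(0)*(-44 + K(-6)) = -5*(-44 + (6 - 6)/(1 - 6)) = -5*(-44 + 0/(-5)) = -5*(-44 - ⅕*0) = -5*(-44 + 0) = -5*(-44) = 220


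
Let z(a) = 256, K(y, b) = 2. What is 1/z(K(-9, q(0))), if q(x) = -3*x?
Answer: 1/256 ≈ 0.0039063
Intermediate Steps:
1/z(K(-9, q(0))) = 1/256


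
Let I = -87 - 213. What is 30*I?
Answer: -9000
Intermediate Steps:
I = -300
30*I = 30*(-300) = -9000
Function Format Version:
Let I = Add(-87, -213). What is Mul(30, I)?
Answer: -9000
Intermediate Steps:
I = -300
Mul(30, I) = Mul(30, -300) = -9000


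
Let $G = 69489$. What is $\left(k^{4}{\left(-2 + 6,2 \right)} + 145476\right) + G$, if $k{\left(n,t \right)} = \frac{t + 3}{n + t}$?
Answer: $\frac{278595265}{1296} \approx 2.1497 \cdot 10^{5}$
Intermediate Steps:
$k{\left(n,t \right)} = \frac{3 + t}{n + t}$
$\left(k^{4}{\left(-2 + 6,2 \right)} + 145476\right) + G = \left(\left(\frac{3 + 2}{\left(-2 + 6\right) + 2}\right)^{4} + 145476\right) + 69489 = \left(\left(\frac{1}{4 + 2} \cdot 5\right)^{4} + 145476\right) + 69489 = \left(\left(\frac{1}{6} \cdot 5\right)^{4} + 145476\right) + 69489 = \left(\left(\frac{5}{6}\right)^{4} + 145476\right) + 69489 = \left(\frac{625}{1296} + 145476\right) + 69489 = \frac{188537521}{1296} + 69489 = \frac{278595265}{1296}$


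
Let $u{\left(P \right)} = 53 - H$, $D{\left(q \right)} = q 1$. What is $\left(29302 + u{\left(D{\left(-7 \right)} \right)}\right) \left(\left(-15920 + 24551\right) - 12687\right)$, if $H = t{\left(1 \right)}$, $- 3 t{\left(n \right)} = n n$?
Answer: $-119065232$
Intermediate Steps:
$D{\left(q \right)} = q$
$t{\left(n \right)} = - \frac{n^{2}}{3}$ ($t{\left(n \right)} = - \frac{n n}{3} = - \frac{n^{2}}{3}$)
$H = - \frac{1}{3}$ ($H = - \frac{1^{2}}{3} = \left(- \frac{1}{3}\right) 1 = - \frac{1}{3} \approx -0.33333$)
$u{\left(P \right)} = \frac{160}{3}$ ($u{\left(P \right)} = 53 - - \frac{1}{3} = 53 + \frac{1}{3} = \frac{160}{3}$)
$\left(29302 + u{\left(D{\left(-7 \right)} \right)}\right) \left(\left(-15920 + 24551\right) - 12687\right) = \left(29302 + \frac{160}{3}\right) \left(\left(-15920 + 24551\right) - 12687\right) = \frac{88066 \left(8631 - 12687\right)}{3} = \frac{88066}{3} \left(-4056\right) = -119065232$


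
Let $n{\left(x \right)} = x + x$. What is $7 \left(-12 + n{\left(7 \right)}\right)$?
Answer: $14$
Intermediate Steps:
$n{\left(x \right)} = 2 x$
$7 \left(-12 + n{\left(7 \right)}\right) = 7 \left(-12 + 2 \cdot 7\right) = 7 \left(-12 + 14\right) = 7 \cdot 2 = 14$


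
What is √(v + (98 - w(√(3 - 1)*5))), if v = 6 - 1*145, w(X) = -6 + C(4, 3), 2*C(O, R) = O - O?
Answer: I*√35 ≈ 5.9161*I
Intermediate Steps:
C(O, R) = 0 (C(O, R) = (O - O)/2 = (½)*0 = 0)
w(X) = -6 (w(X) = -6 + 0 = -6)
v = -139 (v = 6 - 145 = -139)
√(v + (98 - w(√(3 - 1)*5))) = √(-139 + (98 - 1*(-6))) = √(-139 + (98 + 6)) = √(-139 + 104) = √(-35) = I*√35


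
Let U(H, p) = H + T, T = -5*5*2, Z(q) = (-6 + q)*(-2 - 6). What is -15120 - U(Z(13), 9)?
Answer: -15014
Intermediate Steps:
Z(q) = 48 - 8*q (Z(q) = (-6 + q)*(-8) = 48 - 8*q)
T = -50 (T = -25*2 = -50)
U(H, p) = -50 + H (U(H, p) = H - 50 = -50 + H)
-15120 - U(Z(13), 9) = -15120 - (-50 + (48 - 8*13)) = -15120 - (-50 + (48 - 104)) = -15120 - (-50 - 56) = -15120 - 1*(-106) = -15120 + 106 = -15014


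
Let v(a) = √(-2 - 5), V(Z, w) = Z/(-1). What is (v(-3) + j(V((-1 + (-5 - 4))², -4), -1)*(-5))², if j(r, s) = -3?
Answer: (15 + I*√7)² ≈ 218.0 + 79.373*I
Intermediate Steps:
V(Z, w) = -Z (V(Z, w) = Z*(-1) = -Z)
v(a) = I*√7 (v(a) = √(-7) = I*√7)
(v(-3) + j(V((-1 + (-5 - 4))², -4), -1)*(-5))² = (I*√7 - 3*(-5))² = (I*√7 + 15)² = (15 + I*√7)²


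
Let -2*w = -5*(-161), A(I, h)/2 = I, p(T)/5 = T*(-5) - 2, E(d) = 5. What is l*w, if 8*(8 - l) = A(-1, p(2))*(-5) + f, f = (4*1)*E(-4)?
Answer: -13685/8 ≈ -1710.6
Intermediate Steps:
p(T) = -10 - 25*T (p(T) = 5*(T*(-5) - 2) = 5*(-5*T - 2) = 5*(-2 - 5*T) = -10 - 25*T)
f = 20 (f = (4*1)*5 = 4*5 = 20)
A(I, h) = 2*I
w = -805/2 (w = -(-5)*(-161)/2 = -½*805 = -805/2 ≈ -402.50)
l = 17/4 (l = 8 - ((2*(-1))*(-5) + 20)/8 = 8 - (-2*(-5) + 20)/8 = 8 - (10 + 20)/8 = 8 - ⅛*30 = 8 - 15/4 = 17/4 ≈ 4.2500)
l*w = (17/4)*(-805/2) = -13685/8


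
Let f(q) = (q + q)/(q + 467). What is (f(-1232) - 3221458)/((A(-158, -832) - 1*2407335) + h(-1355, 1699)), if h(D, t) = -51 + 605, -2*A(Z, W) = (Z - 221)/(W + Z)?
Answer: 108434167864/81012254903 ≈ 1.3385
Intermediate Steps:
A(Z, W) = -(-221 + Z)/(2*(W + Z)) (A(Z, W) = -(Z - 221)/(2*(W + Z)) = -(-221 + Z)/(2*(W + Z)))
h(D, t) = 554
f(q) = 2*q/(467 + q) (f(q) = (2*q)/(467 + q) = 2*q/(467 + q))
(f(-1232) - 3221458)/((A(-158, -832) - 1*2407335) + h(-1355, 1699)) = (2*(-1232)/(467 - 1232) - 3221458)/(((221 - 1*(-158))/(2*(-832 - 158)) - 1*2407335) + 554) = (2*(-1232)/(-765) - 3221458)/(((1/2)*(221 + 158)/(-990) - 2407335) + 554) = (2*(-1232)*(-1/765) - 3221458)/(((1/2)*(-1/990)*379 - 2407335) + 554) = (2464/765 - 3221458)/((-379/1980 - 2407335) + 554) = -2464412906/(765*(-4766523679/1980 + 554)) = -2464412906/(765*(-4765426759/1980)) = -2464412906/765*(-1980/4765426759) = 108434167864/81012254903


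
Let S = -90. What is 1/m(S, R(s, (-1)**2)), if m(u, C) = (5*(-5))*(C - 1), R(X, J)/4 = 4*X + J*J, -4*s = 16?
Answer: 1/1525 ≈ 0.00065574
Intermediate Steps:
s = -4 (s = -1/4*16 = -4)
R(X, J) = 4*J**2 + 16*X (R(X, J) = 4*(4*X + J*J) = 4*(4*X + J**2) = 4*(J**2 + 4*X) = 4*J**2 + 16*X)
m(u, C) = 25 - 25*C (m(u, C) = -25*(-1 + C) = 25 - 25*C)
1/m(S, R(s, (-1)**2)) = 1/(25 - 25*(4*((-1)**2)**2 + 16*(-4))) = 1/(25 - 25*(4*1**2 - 64)) = 1/(25 - 25*(4*1 - 64)) = 1/(25 - 25*(4 - 64)) = 1/(25 - 25*(-60)) = 1/(25 + 1500) = 1/1525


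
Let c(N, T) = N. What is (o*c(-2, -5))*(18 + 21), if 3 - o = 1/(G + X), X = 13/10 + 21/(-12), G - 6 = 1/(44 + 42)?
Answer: -1052142/4783 ≈ -219.98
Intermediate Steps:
G = 517/86 (G = 6 + 1/(44 + 42) = 6 + 1/86 = 517/86 ≈ 6.0116)
X = -9/20 (X = 13*(⅒) + 21*(-1/12) = 13/10 - 7/4 = -9/20 ≈ -0.45000)
o = 13489/4783 (o = 3 - 1/(517/86 - 9/20) = 3 - 1/4783/860 = 3 - 1*860/4783 = 3 - 860/4783 = 13489/4783 ≈ 2.8202)
(o*c(-2, -5))*(18 + 21) = ((13489/4783)*(-2))*(18 + 21) = -26978/4783*39 = -1052142/4783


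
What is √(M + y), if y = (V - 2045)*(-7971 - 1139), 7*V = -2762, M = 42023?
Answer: √1091059417/7 ≈ 4718.7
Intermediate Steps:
V = -2762/7 (V = (⅐)*(-2762) = -2762/7 ≈ -394.57)
y = 155571470/7 (y = (-2762/7 - 2045)*(-7971 - 1139) = -17077/7*(-9110) = 155571470/7 ≈ 2.2224e+7)
√(M + y) = √(42023 + 155571470/7) = √(155865631/7) = √1091059417/7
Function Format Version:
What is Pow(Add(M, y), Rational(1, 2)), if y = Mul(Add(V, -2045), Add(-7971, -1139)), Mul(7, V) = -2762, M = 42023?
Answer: Mul(Rational(1, 7), Pow(1091059417, Rational(1, 2))) ≈ 4718.7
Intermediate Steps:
V = Rational(-2762, 7) (V = Mul(Rational(1, 7), -2762) = Rational(-2762, 7) ≈ -394.57)
y = Rational(155571470, 7) (y = Mul(Add(Rational(-2762, 7), -2045), Add(-7971, -1139)) = Mul(Rational(-17077, 7), -9110) = Rational(155571470, 7) ≈ 2.2224e+7)
Pow(Add(M, y), Rational(1, 2)) = Pow(Add(42023, Rational(155571470, 7)), Rational(1, 2)) = Pow(Rational(155865631, 7), Rational(1, 2)) = Mul(Rational(1, 7), Pow(1091059417, Rational(1, 2)))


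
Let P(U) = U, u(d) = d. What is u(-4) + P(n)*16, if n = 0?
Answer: -4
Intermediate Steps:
u(-4) + P(n)*16 = -4 + 0*16 = -4 + 0 = -4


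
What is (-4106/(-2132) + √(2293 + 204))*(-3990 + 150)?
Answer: -3941760/533 - 3840*√2497 ≈ -1.9928e+5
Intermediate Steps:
(-4106/(-2132) + √(2293 + 204))*(-3990 + 150) = (-4106*(-1/2132) + √2497)*(-3840) = (2053/1066 + √2497)*(-3840) = -3941760/533 - 3840*√2497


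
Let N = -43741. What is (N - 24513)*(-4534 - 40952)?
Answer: 3104601444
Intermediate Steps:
(N - 24513)*(-4534 - 40952) = (-43741 - 24513)*(-4534 - 40952) = -68254*(-45486) = 3104601444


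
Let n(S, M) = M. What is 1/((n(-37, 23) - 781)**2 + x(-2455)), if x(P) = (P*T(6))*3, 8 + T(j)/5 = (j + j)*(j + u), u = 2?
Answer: -1/2666036 ≈ -3.7509e-7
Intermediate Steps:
T(j) = -40 + 10*j*(2 + j) (T(j) = -40 + 5*((j + j)*(j + 2)) = -40 + 5*((2*j)*(2 + j)) = -40 + 5*(2*j*(2 + j)) = -40 + 10*j*(2 + j))
x(P) = 1320*P (x(P) = (P*(-40 + 10*6**2 + 20*6))*3 = (P*(-40 + 10*36 + 120))*3 = (P*(-40 + 360 + 120))*3 = (P*440)*3 = (440*P)*3 = 1320*P)
1/((n(-37, 23) - 781)**2 + x(-2455)) = 1/((23 - 781)**2 + 1320*(-2455)) = 1/((-758)**2 - 3240600) = 1/(574564 - 3240600) = 1/(-2666036) = -1/2666036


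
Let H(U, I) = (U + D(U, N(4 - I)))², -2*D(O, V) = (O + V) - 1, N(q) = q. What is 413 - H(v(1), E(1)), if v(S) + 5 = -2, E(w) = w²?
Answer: 1571/4 ≈ 392.75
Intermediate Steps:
D(O, V) = ½ - O/2 - V/2 (D(O, V) = -((O + V) - 1)/2 = -(-1 + O + V)/2 = ½ - O/2 - V/2)
v(S) = -7 (v(S) = -5 - 2 = -7)
H(U, I) = (-3/2 + I/2 + U/2)² (H(U, I) = (U + (½ - U/2 - (4 - I)/2))² = (U + (½ - U/2 + (-2 + I/2)))² = (U + (-3/2 + I/2 - U/2))² = (-3/2 + I/2 + U/2)²)
413 - H(v(1), E(1)) = 413 - (-3 + 1² - 7)²/4 = 413 - (-3 + 1 - 7)²/4 = 413 - (-9)²/4 = 413 - 81/4 = 1571/4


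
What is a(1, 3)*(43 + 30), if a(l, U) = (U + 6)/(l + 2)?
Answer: 219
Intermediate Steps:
a(l, U) = (6 + U)/(2 + l)
a(1, 3)*(43 + 30) = ((6 + 3)/(2 + 1))*(43 + 30) = (9/3)*73 = ((⅓)*9)*73 = 3*73 = 219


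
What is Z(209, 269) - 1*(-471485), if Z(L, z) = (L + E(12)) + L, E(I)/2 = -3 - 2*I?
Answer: 471849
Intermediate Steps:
E(I) = -6 - 4*I (E(I) = 2*(-3 - 2*I) = -6 - 4*I)
Z(L, z) = -54 + 2*L (Z(L, z) = (L + (-6 - 4*12)) + L = (L + (-6 - 48)) + L = (L - 54) + L = (-54 + L) + L = -54 + 2*L)
Z(209, 269) - 1*(-471485) = (-54 + 2*209) - 1*(-471485) = (-54 + 418) + 471485 = 364 + 471485 = 471849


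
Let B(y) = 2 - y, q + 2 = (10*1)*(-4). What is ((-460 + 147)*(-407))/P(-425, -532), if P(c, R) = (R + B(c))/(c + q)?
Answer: 59491597/105 ≈ 5.6659e+5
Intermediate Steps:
q = -42 (q = -2 + (10*1)*(-4) = -2 + 10*(-4) = -2 - 40 = -42)
P(c, R) = (2 + R - c)/(-42 + c) (P(c, R) = (R + (2 - c))/(c - 42) = (2 + R - c)/(-42 + c))
((-460 + 147)*(-407))/P(-425, -532) = ((-460 + 147)*(-407))/(((2 - 532 - 1*(-425))/(-42 - 425))) = (-313*(-407))/(((2 - 532 + 425)/(-467))) = 127391/((-1/467*(-105))) = 127391/(105/467) = 127391*(467/105) = 59491597/105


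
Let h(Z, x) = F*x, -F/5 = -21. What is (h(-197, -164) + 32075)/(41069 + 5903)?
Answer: 14855/46972 ≈ 0.31625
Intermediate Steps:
F = 105 (F = -5*(-21) = 105)
h(Z, x) = 105*x
(h(-197, -164) + 32075)/(41069 + 5903) = (105*(-164) + 32075)/(41069 + 5903) = (-17220 + 32075)/46972 = 14855*(1/46972) = 14855/46972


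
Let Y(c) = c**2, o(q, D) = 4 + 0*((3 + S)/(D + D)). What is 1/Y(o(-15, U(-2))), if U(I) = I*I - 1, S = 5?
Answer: 1/16 ≈ 0.062500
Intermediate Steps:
U(I) = -1 + I**2 (U(I) = I**2 - 1 = -1 + I**2)
o(q, D) = 4 (o(q, D) = 4 + 0*((3 + 5)/(D + D)) = 4 + 0*(8/((2*D))) = 4 + 0*(8*(1/(2*D))) = 4 + 0*(4/D) = 4 + 0 = 4)
1/Y(o(-15, U(-2))) = 1/(4**2) = 1/16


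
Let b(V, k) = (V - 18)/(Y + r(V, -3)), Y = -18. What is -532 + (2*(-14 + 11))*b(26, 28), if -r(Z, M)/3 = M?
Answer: -1580/3 ≈ -526.67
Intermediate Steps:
r(Z, M) = -3*M
b(V, k) = 2 - V/9 (b(V, k) = (V - 18)/(-18 - 3*(-3)) = (-18 + V)/(-18 + 9) = (-18 + V)/(-9) = (-18 + V)*(-⅑) = 2 - V/9)
-532 + (2*(-14 + 11))*b(26, 28) = -532 + (2*(-14 + 11))*(2 - ⅑*26) = -532 + (2*(-3))*(2 - 26/9) = -532 - 6*(-8/9) = -532 + 16/3 = -1580/3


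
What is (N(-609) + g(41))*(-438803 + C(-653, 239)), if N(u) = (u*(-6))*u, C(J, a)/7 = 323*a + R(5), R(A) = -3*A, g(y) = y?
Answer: -225797835395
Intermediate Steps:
C(J, a) = -105 + 2261*a (C(J, a) = 7*(323*a - 3*5) = 7*(323*a - 15) = 7*(-15 + 323*a) = -105 + 2261*a)
N(u) = -6*u**2 (N(u) = (-6*u)*u = -6*u**2)
(N(-609) + g(41))*(-438803 + C(-653, 239)) = (-6*(-609)**2 + 41)*(-438803 + (-105 + 2261*239)) = (-6*370881 + 41)*(-438803 + (-105 + 540379)) = (-2225286 + 41)*(-438803 + 540274) = -2225245*101471 = -225797835395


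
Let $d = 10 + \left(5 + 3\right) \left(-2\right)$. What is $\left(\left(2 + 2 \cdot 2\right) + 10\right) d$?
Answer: $-96$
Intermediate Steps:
$d = -6$ ($d = 10 + 8 \left(-2\right) = 10 - 16 = -6$)
$\left(\left(2 + 2 \cdot 2\right) + 10\right) d = \left(\left(2 + 2 \cdot 2\right) + 10\right) \left(-6\right) = \left(\left(2 + 4\right) + 10\right) \left(-6\right) = \left(6 + 10\right) \left(-6\right) = 16 \left(-6\right) = -96$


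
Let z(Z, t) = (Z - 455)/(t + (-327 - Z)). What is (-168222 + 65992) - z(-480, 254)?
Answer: -3782425/37 ≈ -1.0223e+5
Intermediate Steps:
z(Z, t) = (-455 + Z)/(-327 + t - Z)
(-168222 + 65992) - z(-480, 254) = (-168222 + 65992) - (455 - 1*(-480))/(327 - 480 - 1*254) = -102230 - (455 + 480)/(327 - 480 - 254) = -102230 - 935/(-407) = -102230 - (-1)*935/407 = -102230 - 1*(-85/37) = -102230 + 85/37 = -3782425/37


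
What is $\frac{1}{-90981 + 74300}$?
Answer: $- \frac{1}{16681} \approx -5.9948 \cdot 10^{-5}$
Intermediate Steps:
$\frac{1}{-90981 + 74300} = \frac{1}{-16681} = - \frac{1}{16681}$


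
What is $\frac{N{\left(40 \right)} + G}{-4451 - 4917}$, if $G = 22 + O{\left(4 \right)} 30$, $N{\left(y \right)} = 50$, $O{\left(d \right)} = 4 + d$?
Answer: $- \frac{39}{1171} \approx -0.033305$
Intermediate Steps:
$G = 262$ ($G = 22 + \left(4 + 4\right) 30 = 22 + 8 \cdot 30 = 22 + 240 = 262$)
$\frac{N{\left(40 \right)} + G}{-4451 - 4917} = \frac{50 + 262}{-4451 - 4917} = \frac{312}{-9368} = 312 \left(- \frac{1}{9368}\right) = - \frac{39}{1171}$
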